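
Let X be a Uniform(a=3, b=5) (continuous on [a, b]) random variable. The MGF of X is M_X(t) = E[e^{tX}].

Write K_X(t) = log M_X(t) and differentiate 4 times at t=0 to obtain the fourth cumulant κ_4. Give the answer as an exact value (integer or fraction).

M_X(t) = (e^(5*t) - e^(3*t))/(2*t)
K_X(t) = log M_X(t) = -log(t) + log(e^(5*t) - e^(3*t)) - log(2)
K′(t) = (5*t*e^(2*t) - 3*t - e^(2*t) + 1)/(t*e^(2*t) - t)
K′′(t) = (-4*t^2*e^(2*t) + e^(4*t) - 2*e^(2*t) + 1)/(t^2*e^(4*t) - 2*t^2*e^(2*t) + t^2)
K′′′(t) = (8*t^3*e^(4*t) + 8*t^3*e^(2*t) - 2*e^(6*t) + 6*e^(4*t) - 6*e^(2*t) + 2)/(t^3*e^(6*t) - 3*t^3*e^(4*t) + 3*t^3*e^(2*t) - t^3)

κ_4 = K′′′′(0) = -2/15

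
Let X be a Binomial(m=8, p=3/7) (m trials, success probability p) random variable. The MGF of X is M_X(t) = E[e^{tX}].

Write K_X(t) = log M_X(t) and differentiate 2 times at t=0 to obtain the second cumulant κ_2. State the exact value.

M_X(t) = (3*e^(t)/7 + 4/7)^8
K_X(t) = log M_X(t) = 8*log(3*e^(t)/7 + 4/7)
K′(t) = 24*e^(t)/(3*e^(t) + 4)
K′′(t) = 96*e^(t)/(9*e^(2*t) + 24*e^(t) + 16)

κ_2 = K′′(0) = 96/49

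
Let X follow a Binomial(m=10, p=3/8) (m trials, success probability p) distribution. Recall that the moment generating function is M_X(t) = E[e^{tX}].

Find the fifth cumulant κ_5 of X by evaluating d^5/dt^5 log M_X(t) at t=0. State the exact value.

κ_5 = K^(5)(0) = -2175/2048

M_X(t) = (3*e^(t)/8 + 5/8)^10
K_X(t) = log M_X(t) = 10*log(3*e^(t)/8 + 5/8)
K^(5)(t) = (-4050*e^(4*t) + 74250*e^(3*t) - 123750*e^(2*t) + 18750*e^(t))/(243*e^(5*t) + 2025*e^(4*t) + 6750*e^(3*t) + 11250*e^(2*t) + 9375*e^(t) + 3125)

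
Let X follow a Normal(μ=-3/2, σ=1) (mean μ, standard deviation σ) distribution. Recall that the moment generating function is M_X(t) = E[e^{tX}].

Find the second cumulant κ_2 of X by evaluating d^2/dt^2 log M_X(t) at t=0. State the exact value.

κ_2 = D^2[K](0) = 1

M_X(t) = e^(t^2/2 - 3*t/2)
K_X(t) = log M_X(t) = t^2/2 - 3*t/2
D^2[K](t) = 1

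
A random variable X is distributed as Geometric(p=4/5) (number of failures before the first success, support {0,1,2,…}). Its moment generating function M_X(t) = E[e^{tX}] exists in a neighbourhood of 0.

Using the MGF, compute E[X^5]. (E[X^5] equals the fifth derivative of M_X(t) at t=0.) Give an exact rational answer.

M_X(t) = 4/(5*(1 - e^(t)/5))
D^5[M](t) = (4*e^(5*t) + 520*e^(4*t) + 6600*e^(3*t) + 13000*e^(2*t) + 2500*e^(t))/(e^(6*t) - 30*e^(5*t) + 375*e^(4*t) - 2500*e^(3*t) + 9375*e^(2*t) - 18750*e^(t) + 15625)

E[X^5] = D^5[M](0) = 707/128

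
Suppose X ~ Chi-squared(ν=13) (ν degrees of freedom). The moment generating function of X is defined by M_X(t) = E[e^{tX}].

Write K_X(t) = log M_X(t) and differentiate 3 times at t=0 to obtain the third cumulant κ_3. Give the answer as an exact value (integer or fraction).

κ_3 = d^3K/dt^3 |_{t=0} = 104

M_X(t) = (1 - 2*t)^(-13/2)
K_X(t) = log M_X(t) = -13*log(1 - 2*t)/2
dK/dt = -13/(2*t - 1)
d^2K/dt^2 = 26/(4*t^2 - 4*t + 1)
d^3K/dt^3 = -104/(8*t^3 - 12*t^2 + 6*t - 1)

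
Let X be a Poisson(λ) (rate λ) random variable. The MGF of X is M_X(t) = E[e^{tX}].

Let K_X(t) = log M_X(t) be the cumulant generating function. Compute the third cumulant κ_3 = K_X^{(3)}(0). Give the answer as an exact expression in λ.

M_X(t) = e^(λ*(e^(t) - 1))
K_X(t) = log M_X(t) = λ*(e^(t) - 1)
dK/dt = λ*e^(t)
d^2K/dt^2 = λ*e^(t)
d^3K/dt^3 = λ*e^(t)

κ_3 = d^3K/dt^3 |_{t=0} = λ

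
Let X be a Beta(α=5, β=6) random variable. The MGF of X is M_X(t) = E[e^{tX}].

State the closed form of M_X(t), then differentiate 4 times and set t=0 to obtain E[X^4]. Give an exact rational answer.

M_X(t) = ₁F₁(5; 11; t)
M^(4)(t) = 10*₁F₁(9; 15; t)/143

E[X^4] = M^(4)(0) = 10/143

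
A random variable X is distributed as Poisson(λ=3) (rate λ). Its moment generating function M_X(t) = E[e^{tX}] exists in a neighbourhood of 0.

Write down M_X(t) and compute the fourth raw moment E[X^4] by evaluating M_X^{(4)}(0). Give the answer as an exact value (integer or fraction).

M_X(t) = e^(3*e^(t) - 3)
D^4[M](t) = (81*e^(4*t)*e^(3*e^(t)) + 162*e^(3*t)*e^(3*e^(t)) + 63*e^(2*t)*e^(3*e^(t)) + 3*e^(t)*e^(3*e^(t)))*e^(-3)

E[X^4] = D^4[M](0) = 309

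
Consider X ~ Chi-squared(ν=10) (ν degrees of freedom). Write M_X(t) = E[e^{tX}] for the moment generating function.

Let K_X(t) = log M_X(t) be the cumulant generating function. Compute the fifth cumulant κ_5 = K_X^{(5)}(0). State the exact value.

κ_5 = d^5K/dt^5 |_{t=0} = 3840

M_X(t) = (1 - 2*t)^(-5)
K_X(t) = log M_X(t) = -5*log(1 - 2*t)
dK/dt = -10/(2*t - 1)
d^2K/dt^2 = 20/(4*t^2 - 4*t + 1)
d^3K/dt^3 = -80/(8*t^3 - 12*t^2 + 6*t - 1)
d^4K/dt^4 = 480/(16*t^4 - 32*t^3 + 24*t^2 - 8*t + 1)
d^5K/dt^5 = -3840/(32*t^5 - 80*t^4 + 80*t^3 - 40*t^2 + 10*t - 1)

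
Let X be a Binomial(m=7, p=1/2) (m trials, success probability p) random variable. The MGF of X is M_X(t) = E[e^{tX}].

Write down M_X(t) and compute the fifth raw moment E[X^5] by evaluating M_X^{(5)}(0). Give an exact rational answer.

M_X(t) = (e^(t)/2 + 1/2)^7
dM/dt = 7*e^(7*t)/128 + 21*e^(6*t)/64 + 105*e^(5*t)/128 + 35*e^(4*t)/32 + 105*e^(3*t)/128 + 21*e^(2*t)/64 + 7*e^(t)/128
d^2M/dt^2 = 49*e^(7*t)/128 + 63*e^(6*t)/32 + 525*e^(5*t)/128 + 35*e^(4*t)/8 + 315*e^(3*t)/128 + 21*e^(2*t)/32 + 7*e^(t)/128
d^3M/dt^3 = 343*e^(7*t)/128 + 189*e^(6*t)/16 + 2625*e^(5*t)/128 + 35*e^(4*t)/2 + 945*e^(3*t)/128 + 21*e^(2*t)/16 + 7*e^(t)/128
d^4M/dt^4 = 2401*e^(7*t)/128 + 567*e^(6*t)/8 + 13125*e^(5*t)/128 + 70*e^(4*t) + 2835*e^(3*t)/128 + 21*e^(2*t)/8 + 7*e^(t)/128
d^5M/dt^5 = 16807*e^(7*t)/128 + 1701*e^(6*t)/4 + 65625*e^(5*t)/128 + 280*e^(4*t) + 8505*e^(3*t)/128 + 21*e^(2*t)/4 + 7*e^(t)/128

E[X^5] = d^5M/dt^5 |_{t=0} = 1421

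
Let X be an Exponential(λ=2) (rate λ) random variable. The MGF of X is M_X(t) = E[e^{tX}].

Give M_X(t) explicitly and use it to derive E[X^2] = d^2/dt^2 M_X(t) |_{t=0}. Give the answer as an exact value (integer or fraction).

M_X(t) = 2/(2 - t)
D^2[M](t) = -4/(t^3 - 6*t^2 + 12*t - 8)

E[X^2] = D^2[M](0) = 1/2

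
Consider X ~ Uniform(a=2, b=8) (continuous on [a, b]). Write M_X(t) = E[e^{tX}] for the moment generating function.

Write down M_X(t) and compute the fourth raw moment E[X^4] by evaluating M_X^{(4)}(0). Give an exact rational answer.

M_X(t) = (e^(8*t) - e^(2*t))/(6*t)
M′(t) = (8*t*e^(8*t) - 2*t*e^(2*t) - e^(8*t) + e^(2*t))/(6*t^2)
M′′(t) = (32*t^2*e^(8*t) - 2*t^2*e^(2*t) - 8*t*e^(8*t) + 2*t*e^(2*t) + e^(8*t) - e^(2*t))/(3*t^3)
M′′′(t) = (256*t^3*e^(8*t) - 4*t^3*e^(2*t) - 96*t^2*e^(8*t) + 6*t^2*e^(2*t) + 24*t*e^(8*t) - 6*t*e^(2*t) - 3*e^(8*t) + 3*e^(2*t))/(3*t^4)

E[X^4] = M′′′′(0) = 5456/5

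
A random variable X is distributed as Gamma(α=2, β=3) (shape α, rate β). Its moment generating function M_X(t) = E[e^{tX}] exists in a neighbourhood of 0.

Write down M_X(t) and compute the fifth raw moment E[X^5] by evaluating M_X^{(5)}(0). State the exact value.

E[X^5] = D^5[M](0) = 80/27

M_X(t) = 9/(3 - t)^2
D^5[M](t) = -6480/(t^7 - 21*t^6 + 189*t^5 - 945*t^4 + 2835*t^3 - 5103*t^2 + 5103*t - 2187)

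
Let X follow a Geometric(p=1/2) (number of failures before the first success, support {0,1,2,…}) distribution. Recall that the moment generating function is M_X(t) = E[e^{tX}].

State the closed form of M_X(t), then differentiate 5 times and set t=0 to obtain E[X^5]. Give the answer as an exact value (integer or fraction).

M_X(t) = 1/(2*(1 - e^(t)/2))
M′(t) = e^(t)/(e^(2*t) - 4*e^(t) + 4)
M′′(t) = (-e^(2*t) - 2*e^(t))/(e^(3*t) - 6*e^(2*t) + 12*e^(t) - 8)
M′′′(t) = (e^(3*t) + 8*e^(2*t) + 4*e^(t))/(e^(4*t) - 8*e^(3*t) + 24*e^(2*t) - 32*e^(t) + 16)
M′′′′(t) = (-e^(4*t) - 22*e^(3*t) - 44*e^(2*t) - 8*e^(t))/(e^(5*t) - 10*e^(4*t) + 40*e^(3*t) - 80*e^(2*t) + 80*e^(t) - 32)
M′′′′′(t) = (e^(5*t) + 52*e^(4*t) + 264*e^(3*t) + 208*e^(2*t) + 16*e^(t))/(e^(6*t) - 12*e^(5*t) + 60*e^(4*t) - 160*e^(3*t) + 240*e^(2*t) - 192*e^(t) + 64)

E[X^5] = M′′′′′(0) = 541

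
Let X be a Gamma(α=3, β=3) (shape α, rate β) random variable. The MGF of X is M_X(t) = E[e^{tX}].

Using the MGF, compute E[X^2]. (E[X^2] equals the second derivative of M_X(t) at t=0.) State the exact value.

M_X(t) = 27/(3 - t)^3
M^(2)(t) = -324/(t^5 - 15*t^4 + 90*t^3 - 270*t^2 + 405*t - 243)

E[X^2] = M^(2)(0) = 4/3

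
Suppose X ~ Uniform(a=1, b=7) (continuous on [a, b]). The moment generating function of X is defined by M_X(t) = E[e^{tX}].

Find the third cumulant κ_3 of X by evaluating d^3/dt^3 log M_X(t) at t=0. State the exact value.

κ_3 = D^3[K](0) = 0

M_X(t) = (e^(7*t) - e^(t))/(6*t)
K_X(t) = log M_X(t) = -log(t) + log(e^(7*t) - e^(t)) - log(6)
D^3[K](t) = (216*t^3*e^(12*t) + 216*t^3*e^(6*t) - 2*e^(18*t) + 6*e^(12*t) - 6*e^(6*t) + 2)/(t^3*e^(18*t) - 3*t^3*e^(12*t) + 3*t^3*e^(6*t) - t^3)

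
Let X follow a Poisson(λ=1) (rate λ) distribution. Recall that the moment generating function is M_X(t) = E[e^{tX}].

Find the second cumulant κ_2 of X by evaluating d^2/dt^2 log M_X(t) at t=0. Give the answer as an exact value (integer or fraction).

κ_2 = D^2[K](0) = 1

M_X(t) = e^(e^(t) - 1)
K_X(t) = log M_X(t) = e^(t) - 1
D^2[K](t) = e^(t)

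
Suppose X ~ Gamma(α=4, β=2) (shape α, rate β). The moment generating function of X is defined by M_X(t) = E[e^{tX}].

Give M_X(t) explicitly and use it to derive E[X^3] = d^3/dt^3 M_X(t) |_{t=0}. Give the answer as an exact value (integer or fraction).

M_X(t) = 16/(2 - t)^4
M^(3)(t) = -1920/(t^7 - 14*t^6 + 84*t^5 - 280*t^4 + 560*t^3 - 672*t^2 + 448*t - 128)

E[X^3] = M^(3)(0) = 15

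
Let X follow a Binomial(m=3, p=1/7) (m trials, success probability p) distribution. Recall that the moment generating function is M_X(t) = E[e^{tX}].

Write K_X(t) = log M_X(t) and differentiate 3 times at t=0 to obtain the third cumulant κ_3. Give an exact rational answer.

M_X(t) = (e^(t)/7 + 6/7)^3
K_X(t) = log M_X(t) = 3*log(e^(t)/7 + 6/7)
K′(t) = 3*e^(t)/(e^(t) + 6)
K′′(t) = 18*e^(t)/(e^(2*t) + 12*e^(t) + 36)
K′′′(t) = (-18*e^(2*t) + 108*e^(t))/(e^(3*t) + 18*e^(2*t) + 108*e^(t) + 216)

κ_3 = K′′′(0) = 90/343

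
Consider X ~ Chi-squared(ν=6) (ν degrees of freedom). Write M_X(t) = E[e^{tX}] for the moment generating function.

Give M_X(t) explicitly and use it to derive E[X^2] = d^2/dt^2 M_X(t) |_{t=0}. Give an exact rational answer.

E[X^2] = M^(2)(0) = 48

M_X(t) = (1 - 2*t)^(-3)
M^(2)(t) = -48/(32*t^5 - 80*t^4 + 80*t^3 - 40*t^2 + 10*t - 1)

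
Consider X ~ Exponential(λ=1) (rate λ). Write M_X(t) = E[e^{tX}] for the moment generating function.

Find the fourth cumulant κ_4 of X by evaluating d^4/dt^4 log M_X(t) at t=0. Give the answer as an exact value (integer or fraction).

M_X(t) = 1/(1 - t)
K_X(t) = log M_X(t) = -log(1 - t)
K′(t) = -1/(t - 1)
K′′(t) = 1/(t^2 - 2*t + 1)
K′′′(t) = -2/(t^3 - 3*t^2 + 3*t - 1)
K′′′′(t) = 6/(t^4 - 4*t^3 + 6*t^2 - 4*t + 1)

κ_4 = K′′′′(0) = 6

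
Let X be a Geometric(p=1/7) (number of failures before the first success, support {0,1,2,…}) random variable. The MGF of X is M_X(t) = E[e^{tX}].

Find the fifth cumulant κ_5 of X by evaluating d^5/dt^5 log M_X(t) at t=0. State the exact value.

M_X(t) = 1/(7*(1 - 6*e^(t)/7))
K_X(t) = log M_X(t) = -log(1 - 6*e^(t)/7) - log(7)
dK/dt = -6*e^(t)/(6*e^(t) - 7)
d^2K/dt^2 = 42*e^(t)/(36*e^(2*t) - 84*e^(t) + 49)
d^3K/dt^3 = (-252*e^(2*t) - 294*e^(t))/(216*e^(3*t) - 756*e^(2*t) + 882*e^(t) - 343)
d^4K/dt^4 = (1512*e^(3*t) + 7056*e^(2*t) + 2058*e^(t))/(1296*e^(4*t) - 6048*e^(3*t) + 10584*e^(2*t) - 8232*e^(t) + 2401)
d^5K/dt^5 = (-9072*e^(4*t) - 116424*e^(3*t) - 135828*e^(2*t) - 14406*e^(t))/(7776*e^(5*t) - 45360*e^(4*t) + 105840*e^(3*t) - 123480*e^(2*t) + 72030*e^(t) - 16807)

κ_5 = d^5K/dt^5 |_{t=0} = 275730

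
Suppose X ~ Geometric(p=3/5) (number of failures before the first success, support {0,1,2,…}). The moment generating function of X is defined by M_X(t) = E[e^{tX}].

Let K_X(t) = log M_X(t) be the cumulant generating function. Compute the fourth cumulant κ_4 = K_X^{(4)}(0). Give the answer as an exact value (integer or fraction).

M_X(t) = 3/(5*(1 - 2*e^(t)/5))
K_X(t) = log M_X(t) = -log(1 - 2*e^(t)/5) - log(5) + log(3)
dK/dt = -2*e^(t)/(2*e^(t) - 5)
d^2K/dt^2 = 10*e^(t)/(4*e^(2*t) - 20*e^(t) + 25)
d^3K/dt^3 = (-20*e^(2*t) - 50*e^(t))/(8*e^(3*t) - 60*e^(2*t) + 150*e^(t) - 125)
d^4K/dt^4 = (40*e^(3*t) + 400*e^(2*t) + 250*e^(t))/(16*e^(4*t) - 160*e^(3*t) + 600*e^(2*t) - 1000*e^(t) + 625)

κ_4 = d^4K/dt^4 |_{t=0} = 230/27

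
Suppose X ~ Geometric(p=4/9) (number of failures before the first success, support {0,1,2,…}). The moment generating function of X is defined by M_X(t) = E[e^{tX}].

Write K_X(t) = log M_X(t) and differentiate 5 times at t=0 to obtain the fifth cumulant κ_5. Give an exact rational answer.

M_X(t) = 4/(9*(1 - 5*e^(t)/9))
K_X(t) = log M_X(t) = -log(1 - 5*e^(t)/9) - 2*log(3) + 2*log(2)
D^5[K](t) = (-5625*e^(4*t) - 111375*e^(3*t) - 200475*e^(2*t) - 32805*e^(t))/(3125*e^(5*t) - 28125*e^(4*t) + 101250*e^(3*t) - 182250*e^(2*t) + 164025*e^(t) - 59049)

κ_5 = D^5[K](0) = 43785/128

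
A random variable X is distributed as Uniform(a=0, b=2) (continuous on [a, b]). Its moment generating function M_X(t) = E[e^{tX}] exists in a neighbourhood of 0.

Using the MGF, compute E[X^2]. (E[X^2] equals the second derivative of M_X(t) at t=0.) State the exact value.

E[X^2] = M^(2)(0) = 4/3

M_X(t) = (e^(2*t) - 1)/(2*t)
M^(2)(t) = (2*t^2*e^(2*t) - 2*t*e^(2*t) + e^(2*t) - 1)/t^3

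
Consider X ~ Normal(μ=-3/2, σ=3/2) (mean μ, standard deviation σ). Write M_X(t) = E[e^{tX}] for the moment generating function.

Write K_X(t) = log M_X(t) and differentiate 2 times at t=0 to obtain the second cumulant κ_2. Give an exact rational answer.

M_X(t) = e^(9*t^2/8 - 3*t/2)
K_X(t) = log M_X(t) = 9*t^2/8 - 3*t/2
dK/dt = 9*t/4 - 3/2
d^2K/dt^2 = 9/4

κ_2 = d^2K/dt^2 |_{t=0} = 9/4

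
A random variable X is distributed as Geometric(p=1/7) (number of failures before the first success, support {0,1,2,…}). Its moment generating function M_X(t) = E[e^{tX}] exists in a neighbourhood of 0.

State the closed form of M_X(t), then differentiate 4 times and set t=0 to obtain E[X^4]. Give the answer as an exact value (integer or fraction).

E[X^4] = M^(4)(0) = 39390

M_X(t) = 1/(7*(1 - 6*e^(t)/7))
M^(4)(t) = (-1296*e^(4*t) - 16632*e^(3*t) - 19404*e^(2*t) - 2058*e^(t))/(7776*e^(5*t) - 45360*e^(4*t) + 105840*e^(3*t) - 123480*e^(2*t) + 72030*e^(t) - 16807)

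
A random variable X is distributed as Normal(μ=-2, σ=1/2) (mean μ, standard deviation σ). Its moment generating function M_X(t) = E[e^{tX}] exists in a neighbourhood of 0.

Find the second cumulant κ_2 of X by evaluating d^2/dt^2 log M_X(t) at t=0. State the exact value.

M_X(t) = e^(t^2/8 - 2*t)
K_X(t) = log M_X(t) = t^2/8 - 2*t
K^(2)(t) = 1/4

κ_2 = K^(2)(0) = 1/4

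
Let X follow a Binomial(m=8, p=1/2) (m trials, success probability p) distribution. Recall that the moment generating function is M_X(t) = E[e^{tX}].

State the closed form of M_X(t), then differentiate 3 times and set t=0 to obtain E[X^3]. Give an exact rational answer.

M_X(t) = (e^(t)/2 + 1/2)^8
D^3[M](t) = 2*e^(8*t) + 343*e^(7*t)/32 + 189*e^(6*t)/8 + 875*e^(5*t)/32 + 35*e^(4*t)/2 + 189*e^(3*t)/32 + 7*e^(2*t)/8 + e^(t)/32

E[X^3] = D^3[M](0) = 88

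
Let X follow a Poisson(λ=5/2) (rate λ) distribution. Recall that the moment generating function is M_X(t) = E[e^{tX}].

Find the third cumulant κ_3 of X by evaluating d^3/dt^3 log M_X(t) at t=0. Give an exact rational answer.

M_X(t) = e^(5*e^(t)/2 - 5/2)
K_X(t) = log M_X(t) = 5*e^(t)/2 - 5/2
D^3[K](t) = 5*e^(t)/2

κ_3 = D^3[K](0) = 5/2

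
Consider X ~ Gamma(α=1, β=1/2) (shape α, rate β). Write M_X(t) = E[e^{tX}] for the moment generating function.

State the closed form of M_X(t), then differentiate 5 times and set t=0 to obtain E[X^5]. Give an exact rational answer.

M_X(t) = 1/(2*(1/2 - t))
dM/dt = 2/(4*t^2 - 4*t + 1)
d^2M/dt^2 = -8/(8*t^3 - 12*t^2 + 6*t - 1)
d^3M/dt^3 = 48/(16*t^4 - 32*t^3 + 24*t^2 - 8*t + 1)
d^4M/dt^4 = -384/(32*t^5 - 80*t^4 + 80*t^3 - 40*t^2 + 10*t - 1)
d^5M/dt^5 = 3840/(64*t^6 - 192*t^5 + 240*t^4 - 160*t^3 + 60*t^2 - 12*t + 1)

E[X^5] = d^5M/dt^5 |_{t=0} = 3840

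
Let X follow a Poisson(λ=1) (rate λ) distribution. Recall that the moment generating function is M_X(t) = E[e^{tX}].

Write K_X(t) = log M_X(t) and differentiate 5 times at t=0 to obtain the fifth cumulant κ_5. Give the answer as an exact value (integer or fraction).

κ_5 = K^(5)(0) = 1

M_X(t) = e^(e^(t) - 1)
K_X(t) = log M_X(t) = e^(t) - 1
K^(5)(t) = e^(t)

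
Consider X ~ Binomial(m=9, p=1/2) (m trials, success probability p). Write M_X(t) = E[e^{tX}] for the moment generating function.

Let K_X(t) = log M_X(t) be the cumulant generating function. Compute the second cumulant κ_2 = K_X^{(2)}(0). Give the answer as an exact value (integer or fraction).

M_X(t) = (e^(t)/2 + 1/2)^9
K_X(t) = log M_X(t) = 9*log(e^(t)/2 + 1/2)
D^2[K](t) = 9*e^(t)/(e^(2*t) + 2*e^(t) + 1)

κ_2 = D^2[K](0) = 9/4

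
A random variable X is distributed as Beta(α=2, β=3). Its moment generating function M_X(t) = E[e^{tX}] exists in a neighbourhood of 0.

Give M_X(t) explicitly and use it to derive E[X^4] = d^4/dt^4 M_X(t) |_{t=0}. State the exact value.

E[X^4] = D^4[M](0) = 1/14

M_X(t) = ₁F₁(2; 5; t)
D^4[M](t) = ₁F₁(6; 9; t)/14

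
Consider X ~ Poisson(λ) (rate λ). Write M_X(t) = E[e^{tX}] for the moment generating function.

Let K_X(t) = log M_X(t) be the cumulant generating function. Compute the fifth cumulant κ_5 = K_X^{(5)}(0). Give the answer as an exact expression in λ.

κ_5 = K^(5)(0) = λ

M_X(t) = e^(λ*(e^(t) - 1))
K_X(t) = log M_X(t) = λ*(e^(t) - 1)
K^(5)(t) = λ*e^(t)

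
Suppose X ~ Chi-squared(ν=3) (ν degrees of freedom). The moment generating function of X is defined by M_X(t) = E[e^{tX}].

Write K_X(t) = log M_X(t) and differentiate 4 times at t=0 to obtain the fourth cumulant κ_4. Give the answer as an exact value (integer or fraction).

κ_4 = D^4[K](0) = 144

M_X(t) = (1 - 2*t)^(-3/2)
K_X(t) = log M_X(t) = -3*log(1 - 2*t)/2
D^4[K](t) = 144/(16*t^4 - 32*t^3 + 24*t^2 - 8*t + 1)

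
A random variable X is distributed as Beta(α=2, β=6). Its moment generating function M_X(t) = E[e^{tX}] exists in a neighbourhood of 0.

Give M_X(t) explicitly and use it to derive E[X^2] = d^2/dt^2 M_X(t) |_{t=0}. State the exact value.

M_X(t) = ₁F₁(2; 8; t)
D^2[M](t) = ₁F₁(4; 10; t)/12

E[X^2] = D^2[M](0) = 1/12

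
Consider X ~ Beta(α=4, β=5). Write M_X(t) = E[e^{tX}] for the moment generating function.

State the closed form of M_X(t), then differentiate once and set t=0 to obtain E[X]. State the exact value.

M_X(t) = ₁F₁(4; 9; t)
M^(1)(t) = 4*₁F₁(5; 10; t)/9

E[X] = M^(1)(0) = 4/9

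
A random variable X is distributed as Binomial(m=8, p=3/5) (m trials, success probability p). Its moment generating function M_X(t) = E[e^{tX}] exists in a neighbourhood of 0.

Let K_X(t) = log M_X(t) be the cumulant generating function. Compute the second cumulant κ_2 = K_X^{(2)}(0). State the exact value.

M_X(t) = (3*e^(t)/5 + 2/5)^8
K_X(t) = log M_X(t) = 8*log(3*e^(t)/5 + 2/5)
K^(2)(t) = 48*e^(t)/(9*e^(2*t) + 12*e^(t) + 4)

κ_2 = K^(2)(0) = 48/25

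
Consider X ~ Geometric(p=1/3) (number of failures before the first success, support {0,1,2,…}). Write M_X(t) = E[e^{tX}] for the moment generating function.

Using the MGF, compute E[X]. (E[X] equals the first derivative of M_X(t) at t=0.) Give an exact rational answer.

M_X(t) = 1/(3*(1 - 2*e^(t)/3))
D[M](t) = 2*e^(t)/(4*e^(2*t) - 12*e^(t) + 9)

E[X] = D[M](0) = 2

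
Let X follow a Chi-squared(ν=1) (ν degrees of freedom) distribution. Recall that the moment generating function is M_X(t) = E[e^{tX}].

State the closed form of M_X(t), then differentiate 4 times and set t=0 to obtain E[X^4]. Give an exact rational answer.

M_X(t) = 1/√(1 - 2*t)
M′(t) = -1/(2*t*√(1 - 2*t) - √(1 - 2*t))
M′′(t) = 3/(4*t^2*√(1 - 2*t) - 4*t*√(1 - 2*t) + √(1 - 2*t))
M′′′(t) = -15/(8*t^3*√(1 - 2*t) - 12*t^2*√(1 - 2*t) + 6*t*√(1 - 2*t) - √(1 - 2*t))
M′′′′(t) = 105/(16*t^4*√(1 - 2*t) - 32*t^3*√(1 - 2*t) + 24*t^2*√(1 - 2*t) - 8*t*√(1 - 2*t) + √(1 - 2*t))

E[X^4] = M′′′′(0) = 105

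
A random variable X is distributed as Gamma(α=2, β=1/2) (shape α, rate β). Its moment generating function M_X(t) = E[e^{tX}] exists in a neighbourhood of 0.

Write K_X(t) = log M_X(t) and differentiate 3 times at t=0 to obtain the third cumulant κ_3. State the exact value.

M_X(t) = 1/(4*(1/2 - t)^2)
K_X(t) = log M_X(t) = -2*log(1/2 - t) - 2*log(2)
dK/dt = -4/(2*t - 1)
d^2K/dt^2 = 8/(4*t^2 - 4*t + 1)
d^3K/dt^3 = -32/(8*t^3 - 12*t^2 + 6*t - 1)

κ_3 = d^3K/dt^3 |_{t=0} = 32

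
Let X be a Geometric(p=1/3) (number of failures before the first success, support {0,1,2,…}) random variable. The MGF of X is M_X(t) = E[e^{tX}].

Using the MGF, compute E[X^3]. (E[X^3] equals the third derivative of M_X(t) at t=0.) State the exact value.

E[X^3] = d^3M/dt^3 |_{t=0} = 74

M_X(t) = 1/(3*(1 - 2*e^(t)/3))
dM/dt = 2*e^(t)/(4*e^(2*t) - 12*e^(t) + 9)
d^2M/dt^2 = (-4*e^(2*t) - 6*e^(t))/(8*e^(3*t) - 36*e^(2*t) + 54*e^(t) - 27)
d^3M/dt^3 = (8*e^(3*t) + 48*e^(2*t) + 18*e^(t))/(16*e^(4*t) - 96*e^(3*t) + 216*e^(2*t) - 216*e^(t) + 81)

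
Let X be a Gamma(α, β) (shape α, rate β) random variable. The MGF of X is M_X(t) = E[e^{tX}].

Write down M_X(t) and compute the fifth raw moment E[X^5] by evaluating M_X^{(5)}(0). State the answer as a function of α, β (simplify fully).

M_X(t) = (β/(β - t))^α

E[X^5] = D^5[M](0) = α*(α^4 + 10*α^3 + 35*α^2 + 50*α + 24)/β^5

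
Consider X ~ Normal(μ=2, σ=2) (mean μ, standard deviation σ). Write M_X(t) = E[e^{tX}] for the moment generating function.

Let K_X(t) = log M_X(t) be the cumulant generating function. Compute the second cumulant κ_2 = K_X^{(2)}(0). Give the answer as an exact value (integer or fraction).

M_X(t) = e^(2*t^2 + 2*t)
K_X(t) = log M_X(t) = 2*t^2 + 2*t
K′(t) = 4*t + 2
K′′(t) = 4

κ_2 = K′′(0) = 4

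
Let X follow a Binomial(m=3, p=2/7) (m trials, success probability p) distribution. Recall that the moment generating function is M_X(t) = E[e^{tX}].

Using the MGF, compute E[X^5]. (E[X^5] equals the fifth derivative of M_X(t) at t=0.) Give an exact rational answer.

M_X(t) = (2*e^(t)/7 + 5/7)^3
M^(5)(t) = 1944*e^(3*t)/343 + 1920*e^(2*t)/343 + 150*e^(t)/343

E[X^5] = M^(5)(0) = 4014/343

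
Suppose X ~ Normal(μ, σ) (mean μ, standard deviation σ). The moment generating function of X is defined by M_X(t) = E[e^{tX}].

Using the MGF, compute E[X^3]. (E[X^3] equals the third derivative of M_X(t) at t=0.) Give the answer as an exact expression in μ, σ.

M_X(t) = e^(μ*t + σ^2*t^2/2)

E[X^3] = M^(3)(0) = μ*(μ^2 + 3*σ^2)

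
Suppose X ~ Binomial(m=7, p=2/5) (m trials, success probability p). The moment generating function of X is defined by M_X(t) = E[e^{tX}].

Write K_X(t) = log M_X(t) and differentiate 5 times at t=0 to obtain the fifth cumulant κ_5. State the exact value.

κ_5 = d^5K/dt^5 |_{t=0} = -1974/3125

M_X(t) = (2*e^(t)/5 + 3/5)^7
K_X(t) = log M_X(t) = 7*log(2*e^(t)/5 + 3/5)
dK/dt = 14*e^(t)/(2*e^(t) + 3)
d^2K/dt^2 = 42*e^(t)/(4*e^(2*t) + 12*e^(t) + 9)
d^3K/dt^3 = (-84*e^(2*t) + 126*e^(t))/(8*e^(3*t) + 36*e^(2*t) + 54*e^(t) + 27)
d^4K/dt^4 = (168*e^(3*t) - 1008*e^(2*t) + 378*e^(t))/(16*e^(4*t) + 96*e^(3*t) + 216*e^(2*t) + 216*e^(t) + 81)
d^5K/dt^5 = (-336*e^(4*t) + 5544*e^(3*t) - 8316*e^(2*t) + 1134*e^(t))/(32*e^(5*t) + 240*e^(4*t) + 720*e^(3*t) + 1080*e^(2*t) + 810*e^(t) + 243)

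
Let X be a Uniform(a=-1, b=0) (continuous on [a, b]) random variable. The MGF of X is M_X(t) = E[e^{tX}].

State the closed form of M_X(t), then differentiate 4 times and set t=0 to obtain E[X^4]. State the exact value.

M_X(t) = (1 - e^(-t))/t
dM/dt = (t - e^(t) + 1)*e^(-t)/t^2
d^2M/dt^2 = (-t^2 - 2*t + 2*e^(t) - 2)*e^(-t)/t^3
d^3M/dt^3 = (t^3 + 3*t^2 + 6*t - 6*e^(t) + 6)*e^(-t)/t^4
d^4M/dt^4 = (-t^4 - 4*t^3 - 12*t^2 - 24*t + 24*e^(t) - 24)*e^(-t)/t^5

E[X^4] = d^4M/dt^4 |_{t=0} = 1/5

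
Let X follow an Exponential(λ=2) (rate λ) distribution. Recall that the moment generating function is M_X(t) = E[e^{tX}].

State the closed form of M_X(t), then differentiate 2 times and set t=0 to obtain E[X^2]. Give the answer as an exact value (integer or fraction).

E[X^2] = M′′(0) = 1/2

M_X(t) = 2/(2 - t)
M′(t) = 2/(t^2 - 4*t + 4)
M′′(t) = -4/(t^3 - 6*t^2 + 12*t - 8)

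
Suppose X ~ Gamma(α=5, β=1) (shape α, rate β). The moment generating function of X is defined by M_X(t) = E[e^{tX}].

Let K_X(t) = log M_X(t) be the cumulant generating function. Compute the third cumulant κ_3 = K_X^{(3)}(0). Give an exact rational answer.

κ_3 = d^3K/dt^3 |_{t=0} = 10

M_X(t) = (1 - t)^(-5)
K_X(t) = log M_X(t) = -5*log(1 - t)
dK/dt = -5/(t - 1)
d^2K/dt^2 = 5/(t^2 - 2*t + 1)
d^3K/dt^3 = -10/(t^3 - 3*t^2 + 3*t - 1)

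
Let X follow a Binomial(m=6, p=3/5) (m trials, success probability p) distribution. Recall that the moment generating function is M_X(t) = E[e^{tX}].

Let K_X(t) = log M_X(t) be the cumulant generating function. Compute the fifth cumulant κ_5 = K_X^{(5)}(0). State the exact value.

M_X(t) = (3*e^(t)/5 + 2/5)^6
K_X(t) = log M_X(t) = 6*log(3*e^(t)/5 + 2/5)
D^5[K](t) = (-972*e^(4*t) + 7128*e^(3*t) - 4752*e^(2*t) + 288*e^(t))/(243*e^(5*t) + 810*e^(4*t) + 1080*e^(3*t) + 720*e^(2*t) + 240*e^(t) + 32)

κ_5 = D^5[K](0) = 1692/3125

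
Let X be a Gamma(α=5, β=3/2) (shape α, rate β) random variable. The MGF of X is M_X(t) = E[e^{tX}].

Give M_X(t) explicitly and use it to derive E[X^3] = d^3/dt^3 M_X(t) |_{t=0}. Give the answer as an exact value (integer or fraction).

M_X(t) = 243/(32*(3/2 - t)^5)
dM/dt = 2430/(64*t^6 - 576*t^5 + 2160*t^4 - 4320*t^3 + 4860*t^2 - 2916*t + 729)
d^2M/dt^2 = -29160/(128*t^7 - 1344*t^6 + 6048*t^5 - 15120*t^4 + 22680*t^3 - 20412*t^2 + 10206*t - 2187)
d^3M/dt^3 = 408240/(256*t^8 - 3072*t^7 + 16128*t^6 - 48384*t^5 + 90720*t^4 - 108864*t^3 + 81648*t^2 - 34992*t + 6561)

E[X^3] = d^3M/dt^3 |_{t=0} = 560/9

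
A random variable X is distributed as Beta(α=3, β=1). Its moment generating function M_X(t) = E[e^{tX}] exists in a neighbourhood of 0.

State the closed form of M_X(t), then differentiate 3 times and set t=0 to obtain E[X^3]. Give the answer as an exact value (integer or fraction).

E[X^3] = M′′′(0) = 1/2

M_X(t) = ₁F₁(3; 4; t)
M′(t) = 3*₁F₁(4; 5; t)/4
M′′(t) = 3*₁F₁(5; 6; t)/5
M′′′(t) = ₁F₁(6; 7; t)/2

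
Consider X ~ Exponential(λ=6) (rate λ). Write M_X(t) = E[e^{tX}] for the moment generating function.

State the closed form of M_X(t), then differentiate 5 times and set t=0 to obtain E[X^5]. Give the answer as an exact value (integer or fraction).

E[X^5] = d^5M/dt^5 |_{t=0} = 5/324

M_X(t) = 6/(6 - t)
dM/dt = 6/(t^2 - 12*t + 36)
d^2M/dt^2 = -12/(t^3 - 18*t^2 + 108*t - 216)
d^3M/dt^3 = 36/(t^4 - 24*t^3 + 216*t^2 - 864*t + 1296)
d^4M/dt^4 = -144/(t^5 - 30*t^4 + 360*t^3 - 2160*t^2 + 6480*t - 7776)
d^5M/dt^5 = 720/(t^6 - 36*t^5 + 540*t^4 - 4320*t^3 + 19440*t^2 - 46656*t + 46656)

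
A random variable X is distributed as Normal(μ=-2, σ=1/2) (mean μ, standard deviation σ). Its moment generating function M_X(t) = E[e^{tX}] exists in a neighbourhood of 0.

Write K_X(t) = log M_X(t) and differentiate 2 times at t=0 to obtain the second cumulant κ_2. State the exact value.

M_X(t) = e^(t^2/8 - 2*t)
K_X(t) = log M_X(t) = t^2/8 - 2*t
K^(2)(t) = 1/4

κ_2 = K^(2)(0) = 1/4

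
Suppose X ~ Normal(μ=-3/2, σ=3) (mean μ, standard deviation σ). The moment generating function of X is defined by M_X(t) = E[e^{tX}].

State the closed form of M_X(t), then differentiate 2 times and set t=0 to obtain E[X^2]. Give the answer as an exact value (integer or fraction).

E[X^2] = D^2[M](0) = 45/4

M_X(t) = e^(9*t^2/2 - 3*t/2)
D^2[M](t) = (324*t^2*e^(9*t^2/2) - 108*t*e^(9*t^2/2) + 45*e^(9*t^2/2))*e^(-3*t/2)/4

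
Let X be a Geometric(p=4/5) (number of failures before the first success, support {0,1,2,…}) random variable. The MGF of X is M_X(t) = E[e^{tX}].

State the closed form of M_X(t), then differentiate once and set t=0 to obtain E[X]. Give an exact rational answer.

E[X] = M^(1)(0) = 1/4

M_X(t) = 4/(5*(1 - e^(t)/5))
M^(1)(t) = 4*e^(t)/(e^(2*t) - 10*e^(t) + 25)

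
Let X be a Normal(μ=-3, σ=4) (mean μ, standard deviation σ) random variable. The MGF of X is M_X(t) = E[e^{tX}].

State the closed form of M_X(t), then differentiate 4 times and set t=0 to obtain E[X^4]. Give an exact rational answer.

M_X(t) = e^(8*t^2 - 3*t)
M^(4)(t) = (65536*t^4*e^(8*t^2) - 49152*t^3*e^(8*t^2) + 38400*t^2*e^(8*t^2) - 10944*t*e^(8*t^2) + 1713*e^(8*t^2))*e^(-3*t)

E[X^4] = M^(4)(0) = 1713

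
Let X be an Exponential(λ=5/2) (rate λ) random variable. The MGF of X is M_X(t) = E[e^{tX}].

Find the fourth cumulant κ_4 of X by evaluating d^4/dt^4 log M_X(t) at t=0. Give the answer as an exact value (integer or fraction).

M_X(t) = 5/(2*(5/2 - t))
K_X(t) = log M_X(t) = -log(5/2 - t) - log(2) + log(5)
K′(t) = -2/(2*t - 5)
K′′(t) = 4/(4*t^2 - 20*t + 25)
K′′′(t) = -16/(8*t^3 - 60*t^2 + 150*t - 125)
K′′′′(t) = 96/(16*t^4 - 160*t^3 + 600*t^2 - 1000*t + 625)

κ_4 = K′′′′(0) = 96/625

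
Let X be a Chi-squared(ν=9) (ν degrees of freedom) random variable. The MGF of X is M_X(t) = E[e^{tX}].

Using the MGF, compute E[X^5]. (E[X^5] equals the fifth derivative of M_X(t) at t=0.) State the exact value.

E[X^5] = M^(5)(0) = 328185

M_X(t) = (1 - 2*t)^(-9/2)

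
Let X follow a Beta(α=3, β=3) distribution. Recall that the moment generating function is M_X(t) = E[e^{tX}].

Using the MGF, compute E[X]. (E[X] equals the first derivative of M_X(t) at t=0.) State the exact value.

E[X] = D[M](0) = 1/2

M_X(t) = ₁F₁(3; 6; t)
D[M](t) = ₁F₁(4; 7; t)/2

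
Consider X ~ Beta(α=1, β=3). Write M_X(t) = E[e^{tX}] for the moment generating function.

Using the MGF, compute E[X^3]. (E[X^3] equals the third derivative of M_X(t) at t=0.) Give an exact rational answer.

M_X(t) = ₁F₁(1; 4; t)
D^3[M](t) = ₁F₁(4; 7; t)/20

E[X^3] = D^3[M](0) = 1/20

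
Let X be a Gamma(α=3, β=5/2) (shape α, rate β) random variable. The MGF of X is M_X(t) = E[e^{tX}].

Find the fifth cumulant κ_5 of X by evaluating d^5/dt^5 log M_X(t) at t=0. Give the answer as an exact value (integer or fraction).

κ_5 = D^5[K](0) = 2304/3125

M_X(t) = 125/(8*(5/2 - t)^3)
K_X(t) = log M_X(t) = -3*log(5/2 - t) - 3*log(2) + 3*log(5)
D^5[K](t) = -2304/(32*t^5 - 400*t^4 + 2000*t^3 - 5000*t^2 + 6250*t - 3125)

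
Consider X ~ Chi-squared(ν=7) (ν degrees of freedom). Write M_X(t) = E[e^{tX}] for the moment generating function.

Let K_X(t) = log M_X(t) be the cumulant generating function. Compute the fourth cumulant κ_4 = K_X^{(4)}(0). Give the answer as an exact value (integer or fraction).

M_X(t) = (1 - 2*t)^(-7/2)
K_X(t) = log M_X(t) = -7*log(1 - 2*t)/2
dK/dt = -7/(2*t - 1)
d^2K/dt^2 = 14/(4*t^2 - 4*t + 1)
d^3K/dt^3 = -56/(8*t^3 - 12*t^2 + 6*t - 1)
d^4K/dt^4 = 336/(16*t^4 - 32*t^3 + 24*t^2 - 8*t + 1)

κ_4 = d^4K/dt^4 |_{t=0} = 336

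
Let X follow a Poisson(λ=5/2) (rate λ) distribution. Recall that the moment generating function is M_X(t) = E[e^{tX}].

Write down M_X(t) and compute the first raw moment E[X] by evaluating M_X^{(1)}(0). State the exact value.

E[X] = M′(0) = 5/2

M_X(t) = e^(5*e^(t)/2 - 5/2)
M′(t) = 5*e^(-5/2)*e^(t)*e^(5*e^(t)/2)/2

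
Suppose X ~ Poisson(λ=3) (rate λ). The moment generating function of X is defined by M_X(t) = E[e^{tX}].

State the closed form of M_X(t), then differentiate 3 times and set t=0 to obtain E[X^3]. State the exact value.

M_X(t) = e^(3*e^(t) - 3)
M′(t) = 3*e^(-3)*e^(t)*e^(3*e^(t))
M′′(t) = (9*e^(2*t)*e^(3*e^(t)) + 3*e^(t)*e^(3*e^(t)))*e^(-3)
M′′′(t) = (27*e^(3*t)*e^(3*e^(t)) + 27*e^(2*t)*e^(3*e^(t)) + 3*e^(t)*e^(3*e^(t)))*e^(-3)

E[X^3] = M′′′(0) = 57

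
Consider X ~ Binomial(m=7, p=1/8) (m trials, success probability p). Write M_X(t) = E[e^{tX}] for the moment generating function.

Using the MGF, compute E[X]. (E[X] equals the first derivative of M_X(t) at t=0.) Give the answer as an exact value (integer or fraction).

M_X(t) = (e^(t)/8 + 7/8)^7
D[M](t) = 7*e^(7*t)/2097152 + 147*e^(6*t)/1048576 + 5145*e^(5*t)/2097152 + 12005*e^(4*t)/524288 + 252105*e^(3*t)/2097152 + 352947*e^(2*t)/1048576 + 823543*e^(t)/2097152

E[X] = D[M](0) = 7/8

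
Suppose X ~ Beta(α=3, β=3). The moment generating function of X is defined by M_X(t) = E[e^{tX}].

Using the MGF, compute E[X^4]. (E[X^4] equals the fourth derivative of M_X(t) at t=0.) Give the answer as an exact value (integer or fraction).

E[X^4] = M′′′′(0) = 5/42

M_X(t) = ₁F₁(3; 6; t)
M′(t) = ₁F₁(4; 7; t)/2
M′′(t) = 2*₁F₁(5; 8; t)/7
M′′′(t) = 5*₁F₁(6; 9; t)/28
M′′′′(t) = 5*₁F₁(7; 10; t)/42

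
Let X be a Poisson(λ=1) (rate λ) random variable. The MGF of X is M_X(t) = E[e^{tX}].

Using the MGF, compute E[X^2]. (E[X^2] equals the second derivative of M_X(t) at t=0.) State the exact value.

M_X(t) = e^(e^(t) - 1)
D^2[M](t) = (e^(2*t)*e^(e^(t)) + e^(t)*e^(e^(t)))*e^(-1)

E[X^2] = D^2[M](0) = 2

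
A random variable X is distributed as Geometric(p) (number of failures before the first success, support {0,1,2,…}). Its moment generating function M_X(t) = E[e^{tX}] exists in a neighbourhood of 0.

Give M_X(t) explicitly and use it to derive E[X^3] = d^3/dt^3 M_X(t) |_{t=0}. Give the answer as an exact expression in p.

E[X^3] = M^(3)(0) = -1 + 7/p - 12/p^2 + 6/p^3

M_X(t) = p/(-(1 - p)*e^(t) + 1)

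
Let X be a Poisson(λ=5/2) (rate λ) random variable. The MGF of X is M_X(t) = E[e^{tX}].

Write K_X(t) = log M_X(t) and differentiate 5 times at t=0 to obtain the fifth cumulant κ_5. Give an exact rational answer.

κ_5 = K′′′′′(0) = 5/2

M_X(t) = e^(5*e^(t)/2 - 5/2)
K_X(t) = log M_X(t) = 5*e^(t)/2 - 5/2
K′(t) = 5*e^(t)/2
K′′(t) = 5*e^(t)/2
K′′′(t) = 5*e^(t)/2
K′′′′(t) = 5*e^(t)/2
K′′′′′(t) = 5*e^(t)/2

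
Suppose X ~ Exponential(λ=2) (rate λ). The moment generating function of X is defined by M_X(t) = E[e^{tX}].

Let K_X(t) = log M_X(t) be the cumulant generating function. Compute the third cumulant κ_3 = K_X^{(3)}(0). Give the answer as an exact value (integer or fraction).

M_X(t) = 2/(2 - t)
K_X(t) = log M_X(t) = -log(2 - t) + log(2)
D^3[K](t) = -2/(t^3 - 6*t^2 + 12*t - 8)

κ_3 = D^3[K](0) = 1/4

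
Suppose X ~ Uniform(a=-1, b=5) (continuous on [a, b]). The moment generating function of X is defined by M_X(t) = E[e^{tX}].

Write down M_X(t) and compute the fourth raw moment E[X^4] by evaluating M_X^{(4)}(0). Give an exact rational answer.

M_X(t) = (e^(5*t) - e^(-t))/(6*t)
D^4[M](t) = (625*t^4*e^(6*t) - t^4 - 500*t^3*e^(6*t) - 4*t^3 + 300*t^2*e^(6*t) - 12*t^2 - 120*t*e^(6*t) - 24*t + 24*e^(6*t) - 24)*e^(-t)/(6*t^5)

E[X^4] = D^4[M](0) = 521/5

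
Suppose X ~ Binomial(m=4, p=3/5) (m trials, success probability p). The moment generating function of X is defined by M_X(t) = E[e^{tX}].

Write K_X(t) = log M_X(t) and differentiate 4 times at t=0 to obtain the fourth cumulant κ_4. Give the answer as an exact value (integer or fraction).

M_X(t) = (3*e^(t)/5 + 2/5)^4
K_X(t) = log M_X(t) = 4*log(3*e^(t)/5 + 2/5)
dK/dt = 12*e^(t)/(3*e^(t) + 2)
d^2K/dt^2 = 24*e^(t)/(9*e^(2*t) + 12*e^(t) + 4)
d^3K/dt^3 = (-72*e^(2*t) + 48*e^(t))/(27*e^(3*t) + 54*e^(2*t) + 36*e^(t) + 8)
d^4K/dt^4 = (216*e^(3*t) - 576*e^(2*t) + 96*e^(t))/(81*e^(4*t) + 216*e^(3*t) + 216*e^(2*t) + 96*e^(t) + 16)

κ_4 = d^4K/dt^4 |_{t=0} = -264/625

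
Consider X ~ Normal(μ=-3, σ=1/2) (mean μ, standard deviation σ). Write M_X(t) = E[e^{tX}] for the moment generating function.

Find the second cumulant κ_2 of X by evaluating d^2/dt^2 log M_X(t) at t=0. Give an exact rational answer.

κ_2 = d^2K/dt^2 |_{t=0} = 1/4

M_X(t) = e^(t^2/8 - 3*t)
K_X(t) = log M_X(t) = t^2/8 - 3*t
dK/dt = t/4 - 3
d^2K/dt^2 = 1/4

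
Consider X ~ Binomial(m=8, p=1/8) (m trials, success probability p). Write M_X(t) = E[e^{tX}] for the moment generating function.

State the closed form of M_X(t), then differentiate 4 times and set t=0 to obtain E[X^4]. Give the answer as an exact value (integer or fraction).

E[X^4] = D^4[M](0) = 2937/256

M_X(t) = (e^(t)/8 + 7/8)^8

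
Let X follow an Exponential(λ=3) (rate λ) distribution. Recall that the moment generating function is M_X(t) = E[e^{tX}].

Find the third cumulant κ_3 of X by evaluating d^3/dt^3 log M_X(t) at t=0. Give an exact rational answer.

κ_3 = d^3K/dt^3 |_{t=0} = 2/27

M_X(t) = 3/(3 - t)
K_X(t) = log M_X(t) = -log(3 - t) + log(3)
dK/dt = -1/(t - 3)
d^2K/dt^2 = 1/(t^2 - 6*t + 9)
d^3K/dt^3 = -2/(t^3 - 9*t^2 + 27*t - 27)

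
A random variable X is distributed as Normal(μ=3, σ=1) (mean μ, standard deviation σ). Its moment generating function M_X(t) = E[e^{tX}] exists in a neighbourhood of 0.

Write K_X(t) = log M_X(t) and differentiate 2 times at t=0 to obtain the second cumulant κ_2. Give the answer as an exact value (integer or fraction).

κ_2 = K′′(0) = 1

M_X(t) = e^(t^2/2 + 3*t)
K_X(t) = log M_X(t) = t^2/2 + 3*t
K′(t) = t + 3
K′′(t) = 1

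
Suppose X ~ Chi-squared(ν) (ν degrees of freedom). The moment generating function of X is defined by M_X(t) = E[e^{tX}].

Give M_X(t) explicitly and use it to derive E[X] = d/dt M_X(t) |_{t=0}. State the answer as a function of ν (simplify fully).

M_X(t) = (1 - 2*t)^(-ν/2)
dM/dt = -ν/(2*t*(1 - 2*t)^(ν/2) - (1 - 2*t)^(ν/2))

E[X] = dM/dt |_{t=0} = ν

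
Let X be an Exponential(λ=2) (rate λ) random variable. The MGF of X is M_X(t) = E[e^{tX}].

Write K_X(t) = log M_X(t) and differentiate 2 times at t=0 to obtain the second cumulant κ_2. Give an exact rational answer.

κ_2 = d^2K/dt^2 |_{t=0} = 1/4

M_X(t) = 2/(2 - t)
K_X(t) = log M_X(t) = -log(2 - t) + log(2)
dK/dt = -1/(t - 2)
d^2K/dt^2 = 1/(t^2 - 4*t + 4)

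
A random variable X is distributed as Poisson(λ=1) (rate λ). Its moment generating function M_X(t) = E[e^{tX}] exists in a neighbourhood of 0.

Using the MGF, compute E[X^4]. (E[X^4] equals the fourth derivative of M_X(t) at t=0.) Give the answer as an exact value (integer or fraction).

M_X(t) = e^(e^(t) - 1)
dM/dt = e^(-1)*e^(t)*e^(e^(t))
d^2M/dt^2 = (e^(2*t)*e^(e^(t)) + e^(t)*e^(e^(t)))*e^(-1)
d^3M/dt^3 = (e^(3*t)*e^(e^(t)) + 3*e^(2*t)*e^(e^(t)) + e^(t)*e^(e^(t)))*e^(-1)
d^4M/dt^4 = (e^(4*t)*e^(e^(t)) + 6*e^(3*t)*e^(e^(t)) + 7*e^(2*t)*e^(e^(t)) + e^(t)*e^(e^(t)))*e^(-1)

E[X^4] = d^4M/dt^4 |_{t=0} = 15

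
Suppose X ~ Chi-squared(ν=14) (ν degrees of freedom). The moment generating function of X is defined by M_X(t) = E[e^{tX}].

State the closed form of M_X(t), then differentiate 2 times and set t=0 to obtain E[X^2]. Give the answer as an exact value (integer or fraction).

M_X(t) = (1 - 2*t)^(-7)
M^(2)(t) = -224/(512*t^9 - 2304*t^8 + 4608*t^7 - 5376*t^6 + 4032*t^5 - 2016*t^4 + 672*t^3 - 144*t^2 + 18*t - 1)

E[X^2] = M^(2)(0) = 224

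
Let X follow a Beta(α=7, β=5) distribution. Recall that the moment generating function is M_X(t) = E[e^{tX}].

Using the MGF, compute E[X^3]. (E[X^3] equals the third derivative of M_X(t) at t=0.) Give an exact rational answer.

E[X^3] = d^3M/dt^3 |_{t=0} = 3/13

M_X(t) = ₁F₁(7; 12; t)
dM/dt = 7*₁F₁(8; 13; t)/12
d^2M/dt^2 = 14*₁F₁(9; 14; t)/39
d^3M/dt^3 = 3*₁F₁(10; 15; t)/13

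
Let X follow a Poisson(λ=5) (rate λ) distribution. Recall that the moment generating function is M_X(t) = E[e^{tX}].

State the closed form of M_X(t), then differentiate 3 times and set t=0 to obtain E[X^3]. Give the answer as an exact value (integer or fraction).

E[X^3] = d^3M/dt^3 |_{t=0} = 205

M_X(t) = e^(5*e^(t) - 5)
dM/dt = 5*e^(-5)*e^(t)*e^(5*e^(t))
d^2M/dt^2 = (25*e^(2*t)*e^(5*e^(t)) + 5*e^(t)*e^(5*e^(t)))*e^(-5)
d^3M/dt^3 = (125*e^(3*t)*e^(5*e^(t)) + 75*e^(2*t)*e^(5*e^(t)) + 5*e^(t)*e^(5*e^(t)))*e^(-5)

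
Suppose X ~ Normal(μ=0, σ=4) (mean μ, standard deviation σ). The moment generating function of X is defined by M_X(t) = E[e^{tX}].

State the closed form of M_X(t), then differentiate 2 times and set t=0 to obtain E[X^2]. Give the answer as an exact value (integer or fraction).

E[X^2] = M^(2)(0) = 16

M_X(t) = e^(8*t^2)
M^(2)(t) = 256*t^2*e^(8*t^2) + 16*e^(8*t^2)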